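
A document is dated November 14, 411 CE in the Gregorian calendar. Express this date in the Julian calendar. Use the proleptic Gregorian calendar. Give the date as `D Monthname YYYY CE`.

The Julian–Gregorian offset here is 1 day (Julian trailing).
14 November 411 Gregorian − 1 day → 13 November 411 Julian.

13 November 411 CE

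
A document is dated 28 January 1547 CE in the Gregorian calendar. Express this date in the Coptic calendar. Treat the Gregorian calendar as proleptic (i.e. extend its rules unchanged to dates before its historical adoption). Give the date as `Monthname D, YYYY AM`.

Julian Day Number of the source date = 2286117.
Converting JDN 2286117 to the Coptic calendar gives 23 Tobi 1263 AM.

Tobi 23, 1263 AM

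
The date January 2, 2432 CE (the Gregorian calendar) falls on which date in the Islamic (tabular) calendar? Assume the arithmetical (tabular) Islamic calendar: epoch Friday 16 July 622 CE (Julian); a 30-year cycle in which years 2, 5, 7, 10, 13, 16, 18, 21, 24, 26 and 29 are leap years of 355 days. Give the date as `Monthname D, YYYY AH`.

Dhu al-Hijjah 28, 1865 AH

Julian Day Number of the source date = 2609331.
Converting JDN 2609331 to the tabular Islamic calendar gives 28 Dhu al-Hijjah 1865 AH.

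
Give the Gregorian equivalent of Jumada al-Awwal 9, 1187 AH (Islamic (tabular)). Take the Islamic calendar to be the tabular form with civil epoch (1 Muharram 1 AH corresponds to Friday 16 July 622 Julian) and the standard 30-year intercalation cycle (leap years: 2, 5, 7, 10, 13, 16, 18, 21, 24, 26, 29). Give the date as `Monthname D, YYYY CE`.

July 29, 1773 CE

Julian Day Number of the source date = 2368845.
Converting JDN 2368845 to the Gregorian calendar gives 29 July 1773 CE.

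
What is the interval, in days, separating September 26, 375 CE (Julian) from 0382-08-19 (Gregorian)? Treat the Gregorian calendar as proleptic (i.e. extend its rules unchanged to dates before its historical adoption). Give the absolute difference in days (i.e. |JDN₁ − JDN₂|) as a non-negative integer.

2518

JDN of the first date = 1858295.
JDN of the second date = 1860813.
|1860813 − 1858295| = 2518.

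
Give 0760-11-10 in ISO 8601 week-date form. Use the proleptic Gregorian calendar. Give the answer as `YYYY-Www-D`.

0760-W45-4

The weekday is Thursday (ISO weekday 4).
That Thursday belongs to ISO week 45 of ISO year 760.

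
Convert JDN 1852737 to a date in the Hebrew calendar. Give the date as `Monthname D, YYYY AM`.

The proleptic Gregorian equivalent of JDN 1852737 is 9 July 360.
In the Hebrew calendar that day is Av 9, 4120 AM.

Av 9, 4120 AM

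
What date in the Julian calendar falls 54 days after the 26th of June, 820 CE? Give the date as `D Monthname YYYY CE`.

19 August 820 CE

JDN of the 26th of June, 820 CE = 2020740.
2020740 + 54 = 2020794.
JDN 2020794 in the Julian calendar is 19 August 820 CE.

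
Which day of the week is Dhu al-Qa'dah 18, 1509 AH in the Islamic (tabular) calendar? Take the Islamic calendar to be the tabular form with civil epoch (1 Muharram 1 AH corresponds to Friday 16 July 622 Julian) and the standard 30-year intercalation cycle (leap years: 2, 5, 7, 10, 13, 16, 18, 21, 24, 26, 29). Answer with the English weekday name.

Equivalently 30 June 2086 Gregorian, JDN 2483137.
Since JDN mod 7 = 6 (0 = Monday), the day is Sunday.

Sunday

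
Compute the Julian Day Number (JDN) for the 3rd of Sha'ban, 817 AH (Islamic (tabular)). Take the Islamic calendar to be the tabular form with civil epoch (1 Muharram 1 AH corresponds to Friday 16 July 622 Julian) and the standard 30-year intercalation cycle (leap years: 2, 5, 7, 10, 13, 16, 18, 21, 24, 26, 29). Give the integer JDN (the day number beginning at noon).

Equivalently 27 October 1414 (proleptic Gregorian).
JDN 2400001 is 17 November 1858 CE (Gregorian), MJD 0; the target day is −162189 days from there, so JDN = 2237812.

2237812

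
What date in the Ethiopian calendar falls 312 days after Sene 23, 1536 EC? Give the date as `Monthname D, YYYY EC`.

Miyazya 30, 1537 EC

The starting date is JDN 2285172; 2285172 + 312 = 2285484.
JDN 2285484 corresponds to Miyazya 30, 1537 EC.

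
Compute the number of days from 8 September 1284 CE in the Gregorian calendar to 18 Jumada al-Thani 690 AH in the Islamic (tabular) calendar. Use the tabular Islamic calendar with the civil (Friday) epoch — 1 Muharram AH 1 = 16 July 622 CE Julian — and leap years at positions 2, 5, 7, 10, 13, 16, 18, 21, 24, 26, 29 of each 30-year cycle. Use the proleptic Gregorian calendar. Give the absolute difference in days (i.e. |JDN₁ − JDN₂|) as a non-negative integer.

First date → JDN 2190283; second date → JDN 2192764.
The interval is |2190283 − 2192764| = 2481 days.

2481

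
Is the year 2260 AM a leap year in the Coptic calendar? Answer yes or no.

2260 mod 4 = 0; in the Coptic calendar a year is leap when year mod 4 = 3, so it is a common year.

no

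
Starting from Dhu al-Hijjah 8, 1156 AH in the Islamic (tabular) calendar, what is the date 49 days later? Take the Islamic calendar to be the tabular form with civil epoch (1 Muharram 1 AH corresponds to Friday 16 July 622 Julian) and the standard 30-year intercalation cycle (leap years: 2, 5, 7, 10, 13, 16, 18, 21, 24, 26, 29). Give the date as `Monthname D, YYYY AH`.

Muharram 27, 1157 AH

The starting date is JDN 2358065; 2358065 + 49 = 2358114.
JDN 2358114 corresponds to Muharram 27, 1157 AH.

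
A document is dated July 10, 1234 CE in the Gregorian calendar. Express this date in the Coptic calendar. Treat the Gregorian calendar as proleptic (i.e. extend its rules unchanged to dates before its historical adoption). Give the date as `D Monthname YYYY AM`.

Julian Day Number of the source date = 2171960.
Converting JDN 2171960 to the Coptic calendar gives 9 Epip 950 AM.

9 Epip 950 AM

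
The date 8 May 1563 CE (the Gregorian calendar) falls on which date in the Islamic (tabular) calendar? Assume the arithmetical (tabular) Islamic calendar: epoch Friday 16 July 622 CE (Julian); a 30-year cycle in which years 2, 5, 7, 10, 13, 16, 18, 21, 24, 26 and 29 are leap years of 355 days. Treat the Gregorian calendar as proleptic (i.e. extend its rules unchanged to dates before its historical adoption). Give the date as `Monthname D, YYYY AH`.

Ramadan 5, 970 AH

Both dates share Julian Day Number 2292061; in the tabular Islamic calendar that is 5 Ramadan 970 AH.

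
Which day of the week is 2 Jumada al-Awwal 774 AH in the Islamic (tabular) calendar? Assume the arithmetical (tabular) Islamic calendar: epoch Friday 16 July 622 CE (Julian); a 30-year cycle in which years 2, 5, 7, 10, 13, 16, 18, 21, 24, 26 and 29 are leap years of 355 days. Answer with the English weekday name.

Saturday

Equivalently 7 November 1372 Gregorian, JDN 2222484.
Since JDN mod 7 = 5 (0 = Monday), the day is Saturday.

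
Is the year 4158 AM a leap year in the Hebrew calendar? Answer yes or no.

no

Hebrew year 4158 is year 16 of its 19-year Metonic cycle; leap years are at positions 3, 6, 8, 11, 14, 17, 19, so it is a common year (12 months).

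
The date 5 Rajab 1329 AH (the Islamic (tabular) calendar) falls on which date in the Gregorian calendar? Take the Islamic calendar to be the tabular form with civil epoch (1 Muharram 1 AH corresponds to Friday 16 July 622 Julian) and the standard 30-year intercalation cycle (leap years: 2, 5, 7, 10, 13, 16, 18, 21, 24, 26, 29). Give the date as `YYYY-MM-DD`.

Julian Day Number of the source date = 2419220.
Converting JDN 2419220 to the Gregorian calendar gives 2 July 1911 CE.

1911-07-02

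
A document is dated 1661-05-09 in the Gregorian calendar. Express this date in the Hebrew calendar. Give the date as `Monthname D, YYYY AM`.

Both dates share Julian Day Number 2327857; in the Hebrew calendar that is 10 Iyar 5421 AM.

Iyar 10, 5421 AM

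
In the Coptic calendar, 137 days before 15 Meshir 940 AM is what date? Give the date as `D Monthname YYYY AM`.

28 Thout 940 AM

JDN of 15 Meshir 940 AM = 2168164.
2168164 − 137 = 2168027.
JDN 2168027 in the Coptic calendar is 28 Thout 940 AM.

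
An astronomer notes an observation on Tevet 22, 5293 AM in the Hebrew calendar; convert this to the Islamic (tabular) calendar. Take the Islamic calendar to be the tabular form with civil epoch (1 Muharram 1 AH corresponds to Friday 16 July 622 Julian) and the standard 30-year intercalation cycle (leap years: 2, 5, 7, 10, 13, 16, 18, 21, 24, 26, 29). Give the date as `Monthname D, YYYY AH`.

Jumada al-Awwal 22, 939 AH

The source date corresponds to 30 December 1532 in the proleptic Gregorian calendar (JDN 2280975).
That day falls on 22 Jumada al-Awwal 939 AH in the tabular Islamic calendar.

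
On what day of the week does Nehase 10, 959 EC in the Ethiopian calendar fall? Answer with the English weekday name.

Equivalently 8 August 967 Gregorian, JDN 2074469.
2074469 ≡ 5 (mod 7); counting from Monday = 0 gives Saturday.

Saturday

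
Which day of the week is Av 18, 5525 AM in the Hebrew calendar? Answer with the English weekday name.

In the Gregorian calendar this is 5 August 1765 (JDN 2365930).
JDN 2365930 mod 7 = 0, and JDN 0 was a Monday, so this is a Monday.

Monday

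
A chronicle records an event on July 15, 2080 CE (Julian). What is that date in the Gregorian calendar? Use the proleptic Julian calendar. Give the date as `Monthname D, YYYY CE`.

For dates in this range the Gregorian date is 13 days ahead of the Julian.
15 July 2080 Julian + 13 days → 28 July 2080 Gregorian.

July 28, 2080 CE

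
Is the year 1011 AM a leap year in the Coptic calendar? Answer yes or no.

1011 mod 4 = 3; in the Coptic calendar a year is leap when year mod 4 = 3, so it is a leap year.

yes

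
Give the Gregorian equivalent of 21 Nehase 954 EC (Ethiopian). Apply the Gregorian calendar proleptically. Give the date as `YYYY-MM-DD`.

0962-08-19

Both dates share Julian Day Number 2072654; in the Gregorian calendar that is 19 August 962 CE.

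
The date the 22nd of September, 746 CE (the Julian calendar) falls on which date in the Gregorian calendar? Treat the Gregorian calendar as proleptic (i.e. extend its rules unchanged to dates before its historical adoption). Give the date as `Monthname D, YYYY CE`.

September 26, 746 CE

The Julian–Gregorian offset here is 4 days (Julian trailing).
22 September 746 Julian + 4 days → 26 September 746 Gregorian.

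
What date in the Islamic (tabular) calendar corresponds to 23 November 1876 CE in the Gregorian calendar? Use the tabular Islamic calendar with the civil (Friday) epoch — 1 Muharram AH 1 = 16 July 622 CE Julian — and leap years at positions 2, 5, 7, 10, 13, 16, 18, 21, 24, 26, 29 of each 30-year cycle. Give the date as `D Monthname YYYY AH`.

6 Dhu al-Qa'dah 1293 AH

Julian Day Number of the source date = 2406582.
Converting JDN 2406582 to the tabular Islamic calendar gives 6 Dhu al-Qa'dah 1293 AH.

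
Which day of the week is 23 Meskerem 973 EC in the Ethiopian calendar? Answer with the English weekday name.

Monday

Equivalently 25 September 980 Gregorian, JDN 2079266.
2079266 ≡ 0 (mod 7); counting from Monday = 0 gives Monday.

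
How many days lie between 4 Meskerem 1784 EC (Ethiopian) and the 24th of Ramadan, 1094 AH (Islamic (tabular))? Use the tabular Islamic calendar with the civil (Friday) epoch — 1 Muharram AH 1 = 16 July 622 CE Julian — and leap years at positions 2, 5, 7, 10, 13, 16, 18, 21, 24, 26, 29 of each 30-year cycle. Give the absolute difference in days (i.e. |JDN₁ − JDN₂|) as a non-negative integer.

39443

JDN of the first date = 2375465.
JDN of the second date = 2336022.
|2336022 − 2375465| = 39443.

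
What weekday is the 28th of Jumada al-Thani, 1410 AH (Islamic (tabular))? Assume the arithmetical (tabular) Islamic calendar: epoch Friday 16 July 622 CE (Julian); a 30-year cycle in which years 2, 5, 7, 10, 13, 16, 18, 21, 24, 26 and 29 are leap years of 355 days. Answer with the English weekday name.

This is JDN 2447918 (26 January 1990 Gregorian).
JDN 2447918 mod 7 = 4, and JDN 0 was a Monday, so this is a Friday.

Friday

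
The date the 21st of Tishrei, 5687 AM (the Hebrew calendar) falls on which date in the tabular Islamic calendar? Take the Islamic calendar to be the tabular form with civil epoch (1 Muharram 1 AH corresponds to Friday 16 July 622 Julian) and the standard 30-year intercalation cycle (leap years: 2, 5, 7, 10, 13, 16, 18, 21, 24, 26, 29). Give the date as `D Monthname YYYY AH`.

Both dates share Julian Day Number 2424788; in the tabular Islamic calendar that is 21 Rabi' al-Awwal 1345 AH.

21 Rabi' al-Awwal 1345 AH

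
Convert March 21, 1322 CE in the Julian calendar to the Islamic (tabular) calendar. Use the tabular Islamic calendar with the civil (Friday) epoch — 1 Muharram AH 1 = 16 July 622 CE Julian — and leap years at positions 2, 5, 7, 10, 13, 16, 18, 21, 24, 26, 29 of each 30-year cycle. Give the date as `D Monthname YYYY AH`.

The source date corresponds to 29 March 1322 in the proleptic Gregorian calendar (JDN 2203998).
That day falls on 2 Rabi' al-Awwal 722 AH in the tabular Islamic calendar.

2 Rabi' al-Awwal 722 AH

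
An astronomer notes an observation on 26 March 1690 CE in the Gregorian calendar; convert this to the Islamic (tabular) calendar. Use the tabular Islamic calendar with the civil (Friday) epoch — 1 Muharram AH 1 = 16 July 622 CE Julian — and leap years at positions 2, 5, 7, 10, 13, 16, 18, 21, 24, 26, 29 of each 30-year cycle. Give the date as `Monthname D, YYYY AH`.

Jumada al-Thani 15, 1101 AH

Julian Day Number of the source date = 2338405.
Converting JDN 2338405 to the tabular Islamic calendar gives 15 Jumada al-Thani 1101 AH.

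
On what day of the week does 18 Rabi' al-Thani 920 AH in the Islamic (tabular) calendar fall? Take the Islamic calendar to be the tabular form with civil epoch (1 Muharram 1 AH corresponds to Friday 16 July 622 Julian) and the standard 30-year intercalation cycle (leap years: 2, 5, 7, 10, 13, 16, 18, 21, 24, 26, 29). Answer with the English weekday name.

Monday

Equivalently 22 June 1514 Gregorian, JDN 2274209.
2274209 ≡ 0 (mod 7); counting from Monday = 0 gives Monday.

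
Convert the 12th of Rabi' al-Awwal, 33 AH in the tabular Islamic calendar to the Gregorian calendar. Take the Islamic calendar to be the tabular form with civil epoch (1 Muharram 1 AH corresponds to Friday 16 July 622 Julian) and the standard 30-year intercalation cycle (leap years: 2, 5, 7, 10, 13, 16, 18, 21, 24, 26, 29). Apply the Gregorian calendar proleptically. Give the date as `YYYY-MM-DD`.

Julian Day Number of the source date = 1959850.
Converting JDN 1959850 to the Gregorian calendar gives 14 October 653 CE.

0653-10-14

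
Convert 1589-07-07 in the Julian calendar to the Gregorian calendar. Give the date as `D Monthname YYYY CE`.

For dates in this range the Gregorian date is 10 days ahead of the Julian.
7 July 1589 Julian + 10 days → 17 July 1589 Gregorian.

17 July 1589 CE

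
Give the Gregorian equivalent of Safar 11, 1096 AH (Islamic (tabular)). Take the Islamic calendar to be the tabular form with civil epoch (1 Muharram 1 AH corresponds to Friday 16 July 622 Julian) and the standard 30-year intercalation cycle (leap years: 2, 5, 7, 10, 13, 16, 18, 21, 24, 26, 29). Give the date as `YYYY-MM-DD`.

1685-01-17

Julian Day Number of the source date = 2336511.
Converting JDN 2336511 to the Gregorian calendar gives 17 January 1685 CE.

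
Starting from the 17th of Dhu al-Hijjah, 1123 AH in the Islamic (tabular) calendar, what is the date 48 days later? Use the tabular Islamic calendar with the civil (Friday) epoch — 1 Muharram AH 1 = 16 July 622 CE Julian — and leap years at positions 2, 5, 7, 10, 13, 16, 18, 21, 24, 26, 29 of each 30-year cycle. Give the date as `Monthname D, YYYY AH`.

Safar 5, 1124 AH

JDN of the 17th of Dhu al-Hijjah, 1123 AH = 2346380.
2346380 + 48 = 2346428.
JDN 2346428 in the tabular Islamic calendar is Safar 5, 1124 AH.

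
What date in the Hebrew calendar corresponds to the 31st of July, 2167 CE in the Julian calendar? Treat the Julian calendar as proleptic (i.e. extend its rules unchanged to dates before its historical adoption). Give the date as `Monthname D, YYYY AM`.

The source date corresponds to 14 August 2167 in the Gregorian calendar (JDN 2512766).
That day falls on 29 Av 5927 AM in the Hebrew calendar.

Av 29, 5927 AM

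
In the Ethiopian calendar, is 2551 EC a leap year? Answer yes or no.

yes

2551 mod 4 = 3; in the Ethiopian calendar a year is leap when year mod 4 = 3, so it is a leap year.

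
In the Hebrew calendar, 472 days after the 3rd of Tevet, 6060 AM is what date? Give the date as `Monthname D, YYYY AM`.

Nisan 2, 6061 AM

Counting 472 days forward from JDN 2561112 reaches JDN 2561584, which is Nisan 2, 6061 AM.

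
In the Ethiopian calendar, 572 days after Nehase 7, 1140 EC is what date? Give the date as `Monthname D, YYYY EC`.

Yekatit 29, 1142 EC

Counting 572 days forward from JDN 2140577 reaches JDN 2141149, which is Yekatit 29, 1142 EC.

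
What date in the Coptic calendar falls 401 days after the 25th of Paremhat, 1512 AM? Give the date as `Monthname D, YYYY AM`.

The starting date is JDN 2377127; 2377127 + 401 = 2377528.
JDN 2377528 corresponds to Pashons 1, 1513 AM.

Pashons 1, 1513 AM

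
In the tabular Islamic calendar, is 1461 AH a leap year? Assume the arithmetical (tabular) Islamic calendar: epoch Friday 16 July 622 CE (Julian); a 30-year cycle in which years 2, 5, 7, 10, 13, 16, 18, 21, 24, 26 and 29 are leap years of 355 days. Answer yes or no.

yes

Year 1461 AH is year 21 of its 30-year cycle; leap positions are 2, 5, 7, 10, 13, 16, 18, 21, 24, 26, 29, so it is a leap year (355 days).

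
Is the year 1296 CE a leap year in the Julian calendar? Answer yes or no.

1296 mod 4 = 0, so it is a leap year in the Julian calendar.

yes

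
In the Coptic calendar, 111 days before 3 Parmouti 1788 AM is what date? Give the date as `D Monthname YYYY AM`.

The starting date is JDN 2477944; 2477944 − 111 = 2477833.
JDN 2477833 corresponds to 12 Koiak 1788 AM.

12 Koiak 1788 AM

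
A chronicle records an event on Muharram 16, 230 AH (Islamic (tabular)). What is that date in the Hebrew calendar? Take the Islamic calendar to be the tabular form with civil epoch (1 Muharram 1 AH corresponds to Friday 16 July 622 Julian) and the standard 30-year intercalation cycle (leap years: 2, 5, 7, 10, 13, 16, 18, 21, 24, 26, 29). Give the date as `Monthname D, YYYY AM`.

Julian Day Number of the source date = 2029605.
Converting JDN 2029605 to the Hebrew calendar gives 18 Tishrei 4605 AM.

Tishrei 18, 4605 AM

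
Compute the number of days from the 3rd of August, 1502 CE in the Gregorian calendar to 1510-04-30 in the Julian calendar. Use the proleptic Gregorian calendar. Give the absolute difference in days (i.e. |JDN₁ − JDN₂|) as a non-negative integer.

First date → JDN 2269868; second date → JDN 2272705.
The interval is |2269868 − 2272705| = 2837 days.

2837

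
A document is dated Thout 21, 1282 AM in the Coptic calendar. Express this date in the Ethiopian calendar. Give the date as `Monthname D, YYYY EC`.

Meskerem 21, 1558 EC

The source date corresponds to 28 September 1565 in the proleptic Gregorian calendar (JDN 2292935).
That day falls on 21 Meskerem 1558 EC in the Ethiopian calendar.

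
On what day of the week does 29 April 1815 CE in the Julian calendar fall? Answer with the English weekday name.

Thursday

This is JDN 2384105 (11 May 1815 Gregorian).
Since JDN mod 7 = 3 (0 = Monday), the day is Thursday.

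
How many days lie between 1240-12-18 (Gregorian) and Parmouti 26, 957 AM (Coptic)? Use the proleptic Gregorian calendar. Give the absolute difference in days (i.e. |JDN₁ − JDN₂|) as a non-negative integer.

131

First date → JDN 2174313; second date → JDN 2174444.
The interval is |2174313 − 2174444| = 131 days.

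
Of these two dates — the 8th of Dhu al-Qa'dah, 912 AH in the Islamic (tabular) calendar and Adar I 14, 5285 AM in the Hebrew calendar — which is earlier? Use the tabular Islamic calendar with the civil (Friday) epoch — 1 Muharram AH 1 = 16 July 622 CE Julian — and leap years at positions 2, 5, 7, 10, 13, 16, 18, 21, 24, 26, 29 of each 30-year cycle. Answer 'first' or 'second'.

first

First date → JDN 2271570; second date → JDN 2278102.
JDN 2271570 < JDN 2278102, so the first date is earlier.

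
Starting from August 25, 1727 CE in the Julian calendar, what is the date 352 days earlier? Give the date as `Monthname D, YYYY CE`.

September 7, 1726 CE

Counting 352 days back from JDN 2352081 reaches JDN 2351729, which is September 7, 1726 CE.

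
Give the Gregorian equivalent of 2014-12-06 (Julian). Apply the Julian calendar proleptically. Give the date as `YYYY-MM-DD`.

For dates in this range the Gregorian date is 13 days ahead of the Julian.
6 December 2014 Julian + 13 days → 19 December 2014 Gregorian.

2014-12-19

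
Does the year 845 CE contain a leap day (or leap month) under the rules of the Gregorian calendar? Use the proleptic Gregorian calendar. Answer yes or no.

no

845 is not divisible by 4, so it is a common year.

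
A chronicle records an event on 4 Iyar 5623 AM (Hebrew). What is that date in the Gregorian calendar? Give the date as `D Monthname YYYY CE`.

Julian Day Number of the source date = 2401619.
Converting JDN 2401619 to the Gregorian calendar gives 23 April 1863 CE.

23 April 1863 CE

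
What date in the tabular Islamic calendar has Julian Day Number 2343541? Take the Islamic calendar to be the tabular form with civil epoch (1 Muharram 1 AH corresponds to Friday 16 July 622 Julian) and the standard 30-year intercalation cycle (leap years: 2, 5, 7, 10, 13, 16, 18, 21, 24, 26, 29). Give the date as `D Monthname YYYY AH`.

The Gregorian equivalent of JDN 2343541 is 18 April 1704.
In the tabular Islamic calendar that day is 13 Dhu al-Hijjah 1115 AH.

13 Dhu al-Hijjah 1115 AH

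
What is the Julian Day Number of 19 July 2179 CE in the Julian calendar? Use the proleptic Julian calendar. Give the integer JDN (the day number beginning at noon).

Equivalently 2 August 2179 (Gregorian).
JDN 2451545 is 1 January 2000 CE (Gregorian); the target day is +65592 days from there, so JDN = 2517137.

2517137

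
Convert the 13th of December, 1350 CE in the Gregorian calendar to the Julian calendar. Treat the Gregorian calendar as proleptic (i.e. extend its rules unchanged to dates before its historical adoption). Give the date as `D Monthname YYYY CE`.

For dates in this range the Gregorian date is 8 days ahead of the Julian.
13 December 1350 Gregorian − 8 days → 5 December 1350 Julian.

5 December 1350 CE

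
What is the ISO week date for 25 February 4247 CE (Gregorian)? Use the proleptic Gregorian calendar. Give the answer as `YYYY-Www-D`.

4247-W08-4

The weekday is Thursday (ISO weekday 4).
That Thursday belongs to ISO week 8 of ISO year 4247.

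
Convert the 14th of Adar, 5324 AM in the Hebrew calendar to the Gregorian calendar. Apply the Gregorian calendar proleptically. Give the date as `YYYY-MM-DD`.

Julian Day Number of the source date = 2292366.
Converting JDN 2292366 to the Gregorian calendar gives 8 March 1564 CE.

1564-03-08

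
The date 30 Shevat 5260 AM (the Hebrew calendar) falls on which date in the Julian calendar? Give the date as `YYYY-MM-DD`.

Julian Day Number of the source date = 2268963.
Converting JDN 2268963 to the Julian calendar gives 31 January 1500 CE.

1500-01-31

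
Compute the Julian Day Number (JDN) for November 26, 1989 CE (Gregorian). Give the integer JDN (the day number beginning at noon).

2447857

JDN 2299161 is 15 October 1582 CE (Gregorian); the target day is +148696 days from there, so JDN = 2447857.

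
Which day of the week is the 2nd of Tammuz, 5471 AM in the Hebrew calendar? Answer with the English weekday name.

Friday

In the Gregorian calendar this is 19 June 1711 (JDN 2346159).
2346159 ≡ 4 (mod 7); counting from Monday = 0 gives Friday.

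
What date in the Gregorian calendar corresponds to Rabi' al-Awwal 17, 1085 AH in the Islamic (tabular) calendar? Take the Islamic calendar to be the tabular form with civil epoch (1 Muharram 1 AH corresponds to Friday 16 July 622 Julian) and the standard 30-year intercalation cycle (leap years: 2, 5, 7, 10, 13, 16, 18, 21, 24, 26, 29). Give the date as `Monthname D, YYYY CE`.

Julian Day Number of the source date = 2332648.
Converting JDN 2332648 to the Gregorian calendar gives 21 June 1674 CE.

June 21, 1674 CE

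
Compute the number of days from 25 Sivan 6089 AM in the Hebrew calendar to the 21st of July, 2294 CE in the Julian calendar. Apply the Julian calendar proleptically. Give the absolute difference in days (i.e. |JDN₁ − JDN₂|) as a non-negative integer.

First date → JDN 2571884; second date → JDN 2559143.
The interval is |2571884 − 2559143| = 12741 days.

12741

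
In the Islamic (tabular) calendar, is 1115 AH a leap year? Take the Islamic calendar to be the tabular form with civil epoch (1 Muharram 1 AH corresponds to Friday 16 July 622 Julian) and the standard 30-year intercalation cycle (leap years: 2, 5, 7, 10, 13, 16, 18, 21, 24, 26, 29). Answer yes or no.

yes

Year 1115 AH is year 5 of its 30-year cycle; leap positions are 2, 5, 7, 10, 13, 16, 18, 21, 24, 26, 29, so it is a leap year (355 days).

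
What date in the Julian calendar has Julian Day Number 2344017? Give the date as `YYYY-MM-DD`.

1705-07-27

The Gregorian equivalent of JDN 2344017 is 7 August 1705.
In the Julian calendar that day is 1705-07-27.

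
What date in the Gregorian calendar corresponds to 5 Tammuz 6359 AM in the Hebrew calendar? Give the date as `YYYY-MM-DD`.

2599-06-20

Both dates share Julian Day Number 2670496; in the Gregorian calendar that is 20 June 2599 CE.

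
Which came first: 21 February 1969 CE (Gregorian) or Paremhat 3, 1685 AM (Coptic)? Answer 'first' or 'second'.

first

Converting both to JDN: 2440274 vs 2440293; the smaller is the first.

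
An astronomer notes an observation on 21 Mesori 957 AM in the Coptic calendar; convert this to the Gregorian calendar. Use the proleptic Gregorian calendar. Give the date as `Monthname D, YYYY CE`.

Both dates share Julian Day Number 2174559; in the Gregorian calendar that is 21 August 1241 CE.

August 21, 1241 CE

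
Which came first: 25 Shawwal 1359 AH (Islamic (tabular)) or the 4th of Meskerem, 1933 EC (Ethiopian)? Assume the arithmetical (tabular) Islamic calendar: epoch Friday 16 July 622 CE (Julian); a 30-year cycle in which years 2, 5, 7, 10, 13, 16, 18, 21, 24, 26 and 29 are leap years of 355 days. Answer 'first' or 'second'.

Converting both to JDN: 2429960 vs 2429887; the smaller is the second.

second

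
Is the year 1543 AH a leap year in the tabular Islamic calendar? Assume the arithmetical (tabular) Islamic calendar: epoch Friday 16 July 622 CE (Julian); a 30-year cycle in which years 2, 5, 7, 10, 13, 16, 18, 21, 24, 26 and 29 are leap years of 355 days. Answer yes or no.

Year 1543 AH is year 13 of its 30-year cycle; leap positions are 2, 5, 7, 10, 13, 16, 18, 21, 24, 26, 29, so it is a leap year (355 days).

yes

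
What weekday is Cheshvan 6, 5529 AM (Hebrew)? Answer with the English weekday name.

Equivalently 17 October 1768 Gregorian, JDN 2367099.
2367099 ≡ 0 (mod 7); counting from Monday = 0 gives Monday.

Monday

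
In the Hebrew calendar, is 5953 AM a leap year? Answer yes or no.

Hebrew year 5953 is year 6 of its 19-year Metonic cycle; leap years are at positions 3, 6, 8, 11, 14, 17, 19, so it is a leap year (13 months).

yes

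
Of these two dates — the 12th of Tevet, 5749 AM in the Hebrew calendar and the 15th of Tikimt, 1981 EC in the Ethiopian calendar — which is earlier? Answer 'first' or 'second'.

second

Converting both to JDN: 2447516 vs 2447460; the smaller is the second.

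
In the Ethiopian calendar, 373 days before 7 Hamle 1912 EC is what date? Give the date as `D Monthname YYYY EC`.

The starting date is JDN 2422520; 2422520 − 373 = 2422147.
JDN 2422147 corresponds to 30 Sene 1911 EC.

30 Sene 1911 EC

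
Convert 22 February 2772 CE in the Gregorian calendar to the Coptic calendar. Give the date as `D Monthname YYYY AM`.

8 Meshir 2488 AM

Julian Day Number of the source date = 2733564.
Converting JDN 2733564 to the Coptic calendar gives 8 Meshir 2488 AM.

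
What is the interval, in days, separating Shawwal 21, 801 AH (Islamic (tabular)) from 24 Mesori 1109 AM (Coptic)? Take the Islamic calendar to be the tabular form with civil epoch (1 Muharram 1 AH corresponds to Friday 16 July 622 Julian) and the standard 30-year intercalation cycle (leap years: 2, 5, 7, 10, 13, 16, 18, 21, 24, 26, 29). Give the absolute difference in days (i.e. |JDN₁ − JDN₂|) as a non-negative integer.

JDN of the first date = 2232219.
JDN of the second date = 2230080.
|2230080 − 2232219| = 2139.

2139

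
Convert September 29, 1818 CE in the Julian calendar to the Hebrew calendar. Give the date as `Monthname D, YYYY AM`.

Both dates share Julian Day Number 2385354; in the Hebrew calendar that is 11 Tishrei 5579 AM.

Tishrei 11, 5579 AM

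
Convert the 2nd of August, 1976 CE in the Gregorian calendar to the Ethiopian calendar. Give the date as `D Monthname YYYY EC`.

26 Hamle 1968 EC

Both dates share Julian Day Number 2442993; in the Ethiopian calendar that is 26 Hamle 1968 EC.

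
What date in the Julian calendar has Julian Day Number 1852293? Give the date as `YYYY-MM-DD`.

0359-04-21

The proleptic Gregorian equivalent of JDN 1852293 is 22 April 359.
In the Julian calendar that day is 0359-04-21.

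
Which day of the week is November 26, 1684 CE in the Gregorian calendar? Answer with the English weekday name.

Sunday

Since JDN mod 7 = 6 (0 = Monday), the day is Sunday.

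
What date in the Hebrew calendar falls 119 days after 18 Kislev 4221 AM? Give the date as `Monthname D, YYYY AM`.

Adar II 19, 4221 AM

The starting date is JDN 1889395; 1889395 + 119 = 1889514.
JDN 1889514 corresponds to Adar II 19, 4221 AM.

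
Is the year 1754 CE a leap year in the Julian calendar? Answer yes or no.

no

1754 mod 4 = 2, so it is a common year in the Julian calendar.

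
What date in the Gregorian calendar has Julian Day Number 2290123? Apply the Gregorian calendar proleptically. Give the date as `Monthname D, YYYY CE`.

JDN 2451545 is 1 Jan 2000; 2290123 is −161422 days from there.

January 16, 1558 CE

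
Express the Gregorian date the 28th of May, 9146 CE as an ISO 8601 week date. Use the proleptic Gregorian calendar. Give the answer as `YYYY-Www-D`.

9146-W22-2

The weekday is Tuesday (ISO weekday 2).
That Tuesday belongs to ISO week 22 of ISO year 9146.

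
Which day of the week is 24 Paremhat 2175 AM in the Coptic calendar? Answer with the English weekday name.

Saturday

This is JDN 2619286 (5 April 2459 Gregorian).
JDN 2619286 mod 7 = 5, and JDN 0 was a Monday, so this is a Saturday.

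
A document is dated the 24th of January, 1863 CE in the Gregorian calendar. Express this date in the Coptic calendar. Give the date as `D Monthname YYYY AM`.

17 Tobi 1579 AM

Julian Day Number of the source date = 2401530.
Converting JDN 2401530 to the Coptic calendar gives 17 Tobi 1579 AM.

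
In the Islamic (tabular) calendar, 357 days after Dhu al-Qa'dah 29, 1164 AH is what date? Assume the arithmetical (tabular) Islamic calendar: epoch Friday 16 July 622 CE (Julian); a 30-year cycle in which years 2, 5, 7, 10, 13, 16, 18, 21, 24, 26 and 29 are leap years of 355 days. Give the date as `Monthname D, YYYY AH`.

Counting 357 days forward from JDN 2360891 reaches JDN 2361248, which is Dhu al-Hijjah 1, 1165 AH.

Dhu al-Hijjah 1, 1165 AH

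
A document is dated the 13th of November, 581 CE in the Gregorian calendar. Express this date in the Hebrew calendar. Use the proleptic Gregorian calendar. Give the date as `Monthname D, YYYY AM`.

Julian Day Number of the source date = 1933583.
Converting JDN 1933583 to the Hebrew calendar gives 28 Cheshvan 4342 AM.

Cheshvan 28, 4342 AM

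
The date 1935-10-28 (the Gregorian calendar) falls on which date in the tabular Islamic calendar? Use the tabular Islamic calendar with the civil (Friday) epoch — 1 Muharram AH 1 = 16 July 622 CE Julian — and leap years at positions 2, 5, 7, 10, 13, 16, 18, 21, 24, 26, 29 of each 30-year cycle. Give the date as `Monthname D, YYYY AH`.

Julian Day Number of the source date = 2428104.
Converting JDN 2428104 to the tabular Islamic calendar gives 30 Rajab 1354 AH.

Rajab 30, 1354 AH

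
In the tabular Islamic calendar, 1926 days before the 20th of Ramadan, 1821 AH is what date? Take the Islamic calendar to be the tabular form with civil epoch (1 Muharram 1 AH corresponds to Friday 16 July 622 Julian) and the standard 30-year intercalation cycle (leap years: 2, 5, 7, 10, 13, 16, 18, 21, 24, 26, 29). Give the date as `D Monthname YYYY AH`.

13 Rabi' al-Thani 1816 AH

The starting date is JDN 2593642; 2593642 − 1926 = 2591716.
JDN 2591716 corresponds to 13 Rabi' al-Thani 1816 AH.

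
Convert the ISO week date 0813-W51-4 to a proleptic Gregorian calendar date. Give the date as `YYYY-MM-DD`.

ISO week 1 of 813 is the week containing the first Thursday of 813.
Week 51, day 4 (Thursday) lands on 0813-12-19.

0813-12-19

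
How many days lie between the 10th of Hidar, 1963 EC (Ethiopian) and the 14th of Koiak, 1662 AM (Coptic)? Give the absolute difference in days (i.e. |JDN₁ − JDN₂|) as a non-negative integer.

9097

First date → JDN 2440910; second date → JDN 2431813.
The interval is |2440910 − 2431813| = 9097 days.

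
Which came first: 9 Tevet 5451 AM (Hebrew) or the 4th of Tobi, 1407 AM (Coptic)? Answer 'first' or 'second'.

first

Converting both to JDN: 2338665 vs 2338694; the smaller is the first.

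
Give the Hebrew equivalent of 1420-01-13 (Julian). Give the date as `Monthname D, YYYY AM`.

The source date corresponds to 22 January 1420 in the proleptic Gregorian calendar (JDN 2239725).
That day falls on 26 Tevet 5180 AM in the Hebrew calendar.

Tevet 26, 5180 AM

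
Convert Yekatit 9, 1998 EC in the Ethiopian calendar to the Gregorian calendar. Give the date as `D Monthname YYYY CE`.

Julian Day Number of the source date = 2453783.
Converting JDN 2453783 to the Gregorian calendar gives 16 February 2006 CE.

16 February 2006 CE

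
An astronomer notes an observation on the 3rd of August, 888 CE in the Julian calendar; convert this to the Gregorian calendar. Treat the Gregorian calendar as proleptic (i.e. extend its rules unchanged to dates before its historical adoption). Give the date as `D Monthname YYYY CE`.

7 August 888 CE

At this point the Julian calendar is 4 days behind the Gregorian.
3 August 888 Julian + 4 days → 7 August 888 Gregorian.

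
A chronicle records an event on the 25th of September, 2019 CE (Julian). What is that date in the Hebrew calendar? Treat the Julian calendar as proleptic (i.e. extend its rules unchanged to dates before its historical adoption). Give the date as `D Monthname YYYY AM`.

9 Tishrei 5780 AM

The source date corresponds to 8 October 2019 in the Gregorian calendar (JDN 2458765).
That day falls on 9 Tishrei 5780 AM in the Hebrew calendar.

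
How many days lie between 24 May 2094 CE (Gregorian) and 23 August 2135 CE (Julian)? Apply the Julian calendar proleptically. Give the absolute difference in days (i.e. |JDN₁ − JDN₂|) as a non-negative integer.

15079

JDN of the first date = 2486022.
JDN of the second date = 2501101.
|2501101 − 2486022| = 15079.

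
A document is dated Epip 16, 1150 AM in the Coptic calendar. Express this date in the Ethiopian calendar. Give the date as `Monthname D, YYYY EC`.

Hamle 16, 1426 EC

Julian Day Number of the source date = 2245017.
Converting JDN 2245017 to the Ethiopian calendar gives 16 Hamle 1426 EC.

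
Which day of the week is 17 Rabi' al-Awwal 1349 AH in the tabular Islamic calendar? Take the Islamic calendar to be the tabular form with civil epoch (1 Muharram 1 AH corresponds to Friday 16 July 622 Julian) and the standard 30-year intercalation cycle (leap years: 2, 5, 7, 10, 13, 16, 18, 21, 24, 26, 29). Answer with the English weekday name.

Tuesday

This is JDN 2426201 (12 August 1930 Gregorian).
2426201 ≡ 1 (mod 7); counting from Monday = 0 gives Tuesday.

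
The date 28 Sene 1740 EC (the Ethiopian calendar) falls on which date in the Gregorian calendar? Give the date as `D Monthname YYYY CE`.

Both dates share Julian Day Number 2359688; in the Gregorian calendar that is 3 July 1748 CE.

3 July 1748 CE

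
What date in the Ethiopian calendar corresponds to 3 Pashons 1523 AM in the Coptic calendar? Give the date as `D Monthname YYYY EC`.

3 Ginbot 1799 EC

Both dates share Julian Day Number 2381182; in the Ethiopian calendar that is 3 Ginbot 1799 EC.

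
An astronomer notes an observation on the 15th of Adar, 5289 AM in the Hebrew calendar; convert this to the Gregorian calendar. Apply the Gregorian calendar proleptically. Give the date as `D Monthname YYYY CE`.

6 March 1529 CE

Julian Day Number of the source date = 2279580.
Converting JDN 2279580 to the Gregorian calendar gives 6 March 1529 CE.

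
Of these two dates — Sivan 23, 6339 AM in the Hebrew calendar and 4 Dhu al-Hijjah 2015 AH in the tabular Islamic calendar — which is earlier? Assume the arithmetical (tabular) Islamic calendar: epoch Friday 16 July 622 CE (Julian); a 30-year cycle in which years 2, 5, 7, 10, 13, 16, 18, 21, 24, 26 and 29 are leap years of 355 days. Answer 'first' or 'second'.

Converting both to JDN: 2663190 vs 2662462; the smaller is the second.

second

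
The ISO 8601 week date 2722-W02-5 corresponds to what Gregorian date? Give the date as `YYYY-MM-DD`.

ISO week 1 of 2722 is the week containing the first Thursday of 2722.
Week 2, day 5 (Friday) lands on 2722-01-13.

2722-01-13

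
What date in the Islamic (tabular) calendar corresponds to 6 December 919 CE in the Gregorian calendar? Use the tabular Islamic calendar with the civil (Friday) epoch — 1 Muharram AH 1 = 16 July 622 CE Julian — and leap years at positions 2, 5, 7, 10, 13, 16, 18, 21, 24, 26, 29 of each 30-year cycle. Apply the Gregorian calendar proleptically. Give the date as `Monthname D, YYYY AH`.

Julian Day Number of the source date = 2057057.
Converting JDN 2057057 to the tabular Islamic calendar gives 5 Rajab 307 AH.

Rajab 5, 307 AH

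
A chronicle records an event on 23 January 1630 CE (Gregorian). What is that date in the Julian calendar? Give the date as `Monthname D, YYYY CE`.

For dates in this range the Gregorian date is 10 days ahead of the Julian.
23 January 1630 Gregorian − 10 days → 13 January 1630 Julian.

January 13, 1630 CE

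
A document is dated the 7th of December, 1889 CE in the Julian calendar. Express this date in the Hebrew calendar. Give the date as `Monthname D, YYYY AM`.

The source date corresponds to 19 December 1889 in the Gregorian calendar (JDN 2411356).
That day falls on 26 Kislev 5650 AM in the Hebrew calendar.

Kislev 26, 5650 AM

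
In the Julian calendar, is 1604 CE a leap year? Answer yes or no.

yes

1604 mod 4 = 0, so it is a leap year in the Julian calendar.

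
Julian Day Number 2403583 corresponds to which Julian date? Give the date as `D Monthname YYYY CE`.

JDN 2403583 is 7 September 1868 in the Gregorian calendar.
In the Julian calendar that day is 26 August 1868 CE.

26 August 1868 CE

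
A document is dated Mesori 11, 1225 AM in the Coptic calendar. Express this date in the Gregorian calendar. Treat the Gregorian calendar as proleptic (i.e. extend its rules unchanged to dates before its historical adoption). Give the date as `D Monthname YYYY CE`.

Julian Day Number of the source date = 2272436.
Converting JDN 2272436 to the Gregorian calendar gives 14 August 1509 CE.

14 August 1509 CE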